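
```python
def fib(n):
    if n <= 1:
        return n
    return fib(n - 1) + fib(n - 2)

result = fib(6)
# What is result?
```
Call trace (a repeated sub-call is expanded the first time; later identical calls just restate its return value):
fib(n=6)
  fib(n=5)
    fib(n=4)
      fib(n=3)
        fib(n=2)
          fib(n=1)
          -> return 1
          fib(n=0)
          -> return 0
        -> return 1
        fib(n=1)
        -> return 1
      -> return 2
      fib(n=2) -> return 1  (same call as traced above)
    -> return 3
    fib(n=3) -> return 2  (same call as traced above)
  -> return 5
  fib(n=4) -> return 3  (same call as traced above)
-> return 8

Final answer: 8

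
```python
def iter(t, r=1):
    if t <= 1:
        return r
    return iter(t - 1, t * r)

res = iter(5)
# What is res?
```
Call trace:
iter(t=5, r=1)
  iter(t=4, r=5)
    iter(t=3, r=20)
      iter(t=2, r=60)
        iter(t=1, r=120)
        -> return 120
      -> return 120
    -> return 120
  -> return 120
-> return 120

Final answer: 120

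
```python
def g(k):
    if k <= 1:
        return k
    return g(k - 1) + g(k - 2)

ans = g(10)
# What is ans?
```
Call trace (a repeated sub-call is expanded the first time; later identical calls just restate its return value):
g(k=10)
  g(k=9)
    g(k=8)
      g(k=7)
        g(k=6)
          g(k=5)
            g(k=4)
              g(k=3)
                g(k=2)
                  g(k=1)
                  -> return 1
                  g(k=0)
                  -> return 0
                -> return 1
                g(k=1)
                -> return 1
              -> return 2
              g(k=2) -> return 1  (same call as traced above)
            -> return 3
            g(k=3) -> return 2  (same call as traced above)
          -> return 5
          g(k=4) -> return 3  (same call as traced above)
        -> return 8
        g(k=5) -> return 5  (same call as traced above)
      -> return 13
      g(k=6) -> return 8  (same call as traced above)
    -> return 21
    g(k=7) -> return 13  (same call as traced above)
  -> return 34
  g(k=8) -> return 21  (same call as traced above)
-> return 55

Final answer: 55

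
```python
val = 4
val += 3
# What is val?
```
Trace:
  val=4
  val=7

Final answer: 7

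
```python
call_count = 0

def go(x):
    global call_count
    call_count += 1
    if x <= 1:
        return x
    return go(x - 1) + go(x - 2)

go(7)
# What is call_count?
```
Call trace (a repeated sub-call is expanded the first time; later identical calls just restate its return value):
go(x=7)
  go(x=6)
    go(x=5)
      go(x=4)
        go(x=3)
          go(x=2)
            go(x=1)
            -> return 1
            go(x=0)
            -> return 0
          -> return 1
          go(x=1)
          -> return 1
        -> return 2
        go(x=2) -> return 1  (same call as traced above)
      -> return 3
      go(x=3) -> return 2  (same call as traced above)
    -> return 5
    go(x=4) -> return 3  (same call as traced above)
  -> return 8
  go(x=5) -> return 5  (same call as traced above)
-> return 13

call_count is incremented once per call, so count the calls in each subtree. Let C(x) = number of calls made by go(x).
C(0) = C(1) = 1 (base case, no recursion); C(x) = 1 + C(x - 1) + C(x - 2) otherwise.
C(2) = 1 + C(1) + C(0) = 1 + 1 + 1 = 3
C(3) = 1 + C(2) + C(1) = 1 + 3 + 1 = 5
C(4) = 1 + C(3) + C(2) = 1 + 5 + 3 = 9
C(5) = 1 + C(4) + C(3) = 1 + 9 + 5 = 15
C(6) = 1 + C(5) + C(4) = 1 + 15 + 9 = 25
C(7) = 1 + C(6) + C(5) = 1 + 25 + 15 = 41
call_count = C(7) = 41

Final answer: 41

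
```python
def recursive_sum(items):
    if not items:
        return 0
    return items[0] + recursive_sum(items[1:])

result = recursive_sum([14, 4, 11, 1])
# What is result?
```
Call trace:
recursive_sum(items=[14, 4, 11, 1])
  recursive_sum(items=[4, 11, 1])
    recursive_sum(items=[11, 1])
      recursive_sum(items=[1])
        recursive_sum(items=[])
        -> return 0
      -> return 1
    -> return 12
  -> return 16
-> return 30

Final answer: 30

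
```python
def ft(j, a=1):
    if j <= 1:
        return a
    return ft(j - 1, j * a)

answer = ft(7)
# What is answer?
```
Call trace:
ft(j=7, a=1)
  ft(j=6, a=7)
    ft(j=5, a=42)
      ft(j=4, a=210)
        ft(j=3, a=840)
          ft(j=2, a=2520)
            ft(j=1, a=5040)
            -> return 5040
          -> return 5040
        -> return 5040
      -> return 5040
    -> return 5040
  -> return 5040
-> return 5040

Final answer: 5040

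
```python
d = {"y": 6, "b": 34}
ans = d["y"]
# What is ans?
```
Trace:
  d={'y': 6, 'b': 34}
  d={'y': 6, 'b': 34}, ans=6

Final answer: 6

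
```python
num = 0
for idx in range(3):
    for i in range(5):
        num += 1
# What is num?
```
Trace:
  num=0
  num=1, idx=0, i=0
  num=2, idx=0, i=1
  num=3, idx=0, i=2
  num=4, idx=0, i=3
  num=5, idx=0, i=4
  num=6, idx=1, i=0
  num=7, idx=1, i=1
  num=8, idx=1, i=2
  num=9, idx=1, i=3
  num=10, idx=1, i=4
  num=11, idx=2, i=0
  num=12, idx=2, i=1
  num=13, idx=2, i=2
  num=14, idx=2, i=3
  num=15, idx=2, i=4

Final answer: 15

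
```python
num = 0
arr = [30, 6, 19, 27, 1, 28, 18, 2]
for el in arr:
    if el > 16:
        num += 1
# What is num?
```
Trace:
  num=0
  num=1, el=30
  num=1, el=6
  num=2, el=19
  num=3, el=27
  num=3, el=1
  num=4, el=28
  num=5, el=18
  num=5, el=2

Final answer: 5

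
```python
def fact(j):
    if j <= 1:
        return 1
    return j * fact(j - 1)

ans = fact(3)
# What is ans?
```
Call trace:
fact(j=3)
  fact(j=2)
    fact(j=1)
    -> return 1
  -> return 2
-> return 6

Final answer: 6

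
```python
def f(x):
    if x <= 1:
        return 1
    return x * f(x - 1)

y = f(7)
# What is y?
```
Call trace:
f(x=7)
  f(x=6)
    f(x=5)
      f(x=4)
        f(x=3)
          f(x=2)
            f(x=1)
            -> return 1
          -> return 2
        -> return 6
      -> return 24
    -> return 120
  -> return 720
-> return 5040

Final answer: 5040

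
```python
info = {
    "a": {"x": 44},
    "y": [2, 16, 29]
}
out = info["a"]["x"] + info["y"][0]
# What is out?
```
Trace:
  info={'a': {'x': 44}, 'y': [2, 16, 29]}
  info={'a': {'x': 44}, 'y': [2, 16, 29]}, out=46

Final answer: 46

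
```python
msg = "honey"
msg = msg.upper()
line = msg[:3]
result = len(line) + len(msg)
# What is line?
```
Trace:
  msg='honey'
  msg='HONEY'
  msg='HONEY', line='HON'
  msg='HONEY', line='HON', result=8

Final answer: 'HON'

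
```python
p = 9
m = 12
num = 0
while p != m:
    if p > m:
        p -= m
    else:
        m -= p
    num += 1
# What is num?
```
Trace:
  p=9
  p=9, m=12
  p=9, m=12, num=0
  p=9, m=3, num=1
  p=6, m=3, num=2
  p=3, m=3, num=3

Final answer: 3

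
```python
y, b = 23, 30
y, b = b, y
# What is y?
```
Trace:
  y=23, b=30
  y=30, b=23

Final answer: 30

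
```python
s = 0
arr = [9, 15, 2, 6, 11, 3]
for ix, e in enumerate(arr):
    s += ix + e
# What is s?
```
Trace:
  s=0
  s=9, ix=0, e=9
  s=25, ix=1, e=15
  s=29, ix=2, e=2
  s=38, ix=3, e=6
  s=53, ix=4, e=11
  s=61, ix=5, e=3

Final answer: 61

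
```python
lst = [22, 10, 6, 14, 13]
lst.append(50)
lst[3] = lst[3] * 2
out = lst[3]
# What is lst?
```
Trace:
  lst=[22, 10, 6, 14, 13]
  lst=[22, 10, 6, 14, 13, 50]
  lst=[22, 10, 6, 28, 13, 50]
  lst=[22, 10, 6, 28, 13, 50], out=28

Final answer: [22, 10, 6, 28, 13, 50]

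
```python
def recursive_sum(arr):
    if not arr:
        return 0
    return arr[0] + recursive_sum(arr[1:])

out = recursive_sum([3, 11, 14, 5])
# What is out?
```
Call trace:
recursive_sum(arr=[3, 11, 14, 5])
  recursive_sum(arr=[11, 14, 5])
    recursive_sum(arr=[14, 5])
      recursive_sum(arr=[5])
        recursive_sum(arr=[])
        -> return 0
      -> return 5
    -> return 19
  -> return 30
-> return 33

Final answer: 33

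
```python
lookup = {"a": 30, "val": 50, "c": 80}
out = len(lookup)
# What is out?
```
Trace:
  lookup={'a': 30, 'val': 50, 'c': 80}
  lookup={'a': 30, 'val': 50, 'c': 80}, out=3

Final answer: 3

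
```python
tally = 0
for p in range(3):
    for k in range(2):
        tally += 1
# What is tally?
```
Trace:
  tally=0
  tally=1, p=0, k=0
  tally=2, p=0, k=1
  tally=3, p=1, k=0
  tally=4, p=1, k=1
  tally=5, p=2, k=0
  tally=6, p=2, k=1

Final answer: 6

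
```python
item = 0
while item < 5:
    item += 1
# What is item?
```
Trace:
  item=0
  item=1
  item=2
  item=3
  item=4
  item=5

Final answer: 5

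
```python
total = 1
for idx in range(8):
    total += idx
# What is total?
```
Trace:
  total=1
  total=1, idx=0
  total=2, idx=1
  total=4, idx=2
  total=7, idx=3
  total=11, idx=4
  total=16, idx=5
  total=22, idx=6
  total=29, idx=7

Final answer: 29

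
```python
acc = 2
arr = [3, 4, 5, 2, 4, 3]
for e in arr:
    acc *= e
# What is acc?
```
Trace:
  acc=2
  acc=6, e=3
  acc=24, e=4
  acc=120, e=5
  acc=240, e=2
  acc=960, e=4
  acc=2880, e=3

Final answer: 2880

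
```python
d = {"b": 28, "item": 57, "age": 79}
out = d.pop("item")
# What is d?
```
Trace:
  d={'b': 28, 'item': 57, 'age': 79}
  d={'b': 28, 'age': 79}, out=57

Final answer: {'b': 28, 'age': 79}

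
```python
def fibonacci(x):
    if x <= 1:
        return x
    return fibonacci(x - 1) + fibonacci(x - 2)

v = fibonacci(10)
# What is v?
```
Call trace (a repeated sub-call is expanded the first time; later identical calls just restate its return value):
fibonacci(x=10)
  fibonacci(x=9)
    fibonacci(x=8)
      fibonacci(x=7)
        fibonacci(x=6)
          fibonacci(x=5)
            fibonacci(x=4)
              fibonacci(x=3)
                fibonacci(x=2)
                  fibonacci(x=1)
                  -> return 1
                  fibonacci(x=0)
                  -> return 0
                -> return 1
                fibonacci(x=1)
                -> return 1
              -> return 2
              fibonacci(x=2) -> return 1  (same call as traced above)
            -> return 3
            fibonacci(x=3) -> return 2  (same call as traced above)
          -> return 5
          fibonacci(x=4) -> return 3  (same call as traced above)
        -> return 8
        fibonacci(x=5) -> return 5  (same call as traced above)
      -> return 13
      fibonacci(x=6) -> return 8  (same call as traced above)
    -> return 21
    fibonacci(x=7) -> return 13  (same call as traced above)
  -> return 34
  fibonacci(x=8) -> return 21  (same call as traced above)
-> return 55

Final answer: 55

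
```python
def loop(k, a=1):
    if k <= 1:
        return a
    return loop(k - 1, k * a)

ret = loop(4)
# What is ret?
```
Call trace:
loop(k=4, a=1)
  loop(k=3, a=4)
    loop(k=2, a=12)
      loop(k=1, a=24)
      -> return 24
    -> return 24
  -> return 24
-> return 24

Final answer: 24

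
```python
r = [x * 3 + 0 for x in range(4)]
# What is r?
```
Trace:
  x=0
  x=1
  x=2
  x=3
  r=[0, 3, 6, 9]

Final answer: [0, 3, 6, 9]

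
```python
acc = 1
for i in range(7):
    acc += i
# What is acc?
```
Trace:
  acc=1
  acc=1, i=0
  acc=2, i=1
  acc=4, i=2
  acc=7, i=3
  acc=11, i=4
  acc=16, i=5
  acc=22, i=6

Final answer: 22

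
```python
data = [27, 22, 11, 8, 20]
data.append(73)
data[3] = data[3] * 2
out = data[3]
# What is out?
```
Trace:
  data=[27, 22, 11, 8, 20]
  data=[27, 22, 11, 8, 20, 73]
  data=[27, 22, 11, 16, 20, 73]
  data=[27, 22, 11, 16, 20, 73], out=16

Final answer: 16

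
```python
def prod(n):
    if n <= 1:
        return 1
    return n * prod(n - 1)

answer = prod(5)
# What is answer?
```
Call trace:
prod(n=5)
  prod(n=4)
    prod(n=3)
      prod(n=2)
        prod(n=1)
        -> return 1
      -> return 2
    -> return 6
  -> return 24
-> return 120

Final answer: 120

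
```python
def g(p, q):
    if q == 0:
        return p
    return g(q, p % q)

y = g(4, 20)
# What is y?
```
Call trace:
g(p=4, q=20)
  g(p=20, q=4)
    g(p=4, q=0)
    -> return 4
  -> return 4
-> return 4

Final answer: 4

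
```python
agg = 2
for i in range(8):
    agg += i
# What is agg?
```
Trace:
  agg=2
  agg=2, i=0
  agg=3, i=1
  agg=5, i=2
  agg=8, i=3
  agg=12, i=4
  agg=17, i=5
  agg=23, i=6
  agg=30, i=7

Final answer: 30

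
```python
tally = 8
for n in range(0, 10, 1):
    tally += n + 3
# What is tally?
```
Trace:
  tally=8
  tally=11, n=0
  tally=15, n=1
  tally=20, n=2
  tally=26, n=3
  tally=33, n=4
  tally=41, n=5
  tally=50, n=6
  tally=60, n=7
  tally=71, n=8
  tally=83, n=9

Final answer: 83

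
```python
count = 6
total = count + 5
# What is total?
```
Trace:
  count=6
  count=6, total=11

Final answer: 11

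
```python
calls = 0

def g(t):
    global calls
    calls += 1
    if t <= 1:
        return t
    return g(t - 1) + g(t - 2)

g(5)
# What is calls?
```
Call trace (a repeated sub-call is expanded the first time; later identical calls just restate its return value):
g(t=5)
  g(t=4)
    g(t=3)
      g(t=2)
        g(t=1)
        -> return 1
        g(t=0)
        -> return 0
      -> return 1
      g(t=1)
      -> return 1
    -> return 2
    g(t=2) -> return 1  (same call as traced above)
  -> return 3
  g(t=3) -> return 2  (same call as traced above)
-> return 5

calls is incremented once per call, so count the calls in each subtree. Let C(t) = number of calls made by g(t).
C(0) = C(1) = 1 (base case, no recursion); C(t) = 1 + C(t - 1) + C(t - 2) otherwise.
C(2) = 1 + C(1) + C(0) = 1 + 1 + 1 = 3
C(3) = 1 + C(2) + C(1) = 1 + 3 + 1 = 5
C(4) = 1 + C(3) + C(2) = 1 + 5 + 3 = 9
C(5) = 1 + C(4) + C(3) = 1 + 9 + 5 = 15
calls = C(5) = 15

Final answer: 15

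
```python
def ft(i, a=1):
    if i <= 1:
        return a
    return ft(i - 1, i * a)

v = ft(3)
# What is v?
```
Call trace:
ft(i=3, a=1)
  ft(i=2, a=3)
    ft(i=1, a=6)
    -> return 6
  -> return 6
-> return 6

Final answer: 6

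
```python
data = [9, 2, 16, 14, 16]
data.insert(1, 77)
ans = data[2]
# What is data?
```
Trace:
  data=[9, 2, 16, 14, 16]
  data=[9, 77, 2, 16, 14, 16]
  data=[9, 77, 2, 16, 14, 16], ans=2

Final answer: [9, 77, 2, 16, 14, 16]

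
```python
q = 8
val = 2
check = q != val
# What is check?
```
Trace:
  q=8
  q=8, val=2
  q=8, val=2, check=True

Final answer: True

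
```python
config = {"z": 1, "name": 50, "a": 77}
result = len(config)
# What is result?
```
Trace:
  config={'z': 1, 'name': 50, 'a': 77}
  config={'z': 1, 'name': 50, 'a': 77}, result=3

Final answer: 3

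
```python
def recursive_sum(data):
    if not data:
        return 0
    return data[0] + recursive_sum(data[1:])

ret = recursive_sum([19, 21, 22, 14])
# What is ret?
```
Call trace:
recursive_sum(data=[19, 21, 22, 14])
  recursive_sum(data=[21, 22, 14])
    recursive_sum(data=[22, 14])
      recursive_sum(data=[14])
        recursive_sum(data=[])
        -> return 0
      -> return 14
    -> return 36
  -> return 57
-> return 76

Final answer: 76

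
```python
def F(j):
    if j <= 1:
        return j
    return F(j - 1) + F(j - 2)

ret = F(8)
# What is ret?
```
Call trace (a repeated sub-call is expanded the first time; later identical calls just restate its return value):
F(j=8)
  F(j=7)
    F(j=6)
      F(j=5)
        F(j=4)
          F(j=3)
            F(j=2)
              F(j=1)
              -> return 1
              F(j=0)
              -> return 0
            -> return 1
            F(j=1)
            -> return 1
          -> return 2
          F(j=2) -> return 1  (same call as traced above)
        -> return 3
        F(j=3) -> return 2  (same call as traced above)
      -> return 5
      F(j=4) -> return 3  (same call as traced above)
    -> return 8
    F(j=5) -> return 5  (same call as traced above)
  -> return 13
  F(j=6) -> return 8  (same call as traced above)
-> return 21

Final answer: 21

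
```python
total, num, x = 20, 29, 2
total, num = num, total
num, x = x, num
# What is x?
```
Trace:
  total=20, num=29, x=2
  total=29, num=20, x=2
  total=29, num=2, x=20

Final answer: 20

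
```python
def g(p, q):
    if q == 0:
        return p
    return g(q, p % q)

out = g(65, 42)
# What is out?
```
Call trace:
g(p=65, q=42)
  g(p=42, q=23)
    g(p=23, q=19)
      g(p=19, q=4)
        g(p=4, q=3)
          g(p=3, q=1)
            g(p=1, q=0)
            -> return 1
          -> return 1
        -> return 1
      -> return 1
    -> return 1
  -> return 1
-> return 1

Final answer: 1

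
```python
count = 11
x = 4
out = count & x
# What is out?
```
Trace:
  count=11
  count=11, x=4
  count=11, x=4, out=0

Final answer: 0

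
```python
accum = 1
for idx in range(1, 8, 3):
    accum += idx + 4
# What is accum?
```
Trace:
  accum=1
  accum=6, idx=1
  accum=14, idx=4
  accum=25, idx=7

Final answer: 25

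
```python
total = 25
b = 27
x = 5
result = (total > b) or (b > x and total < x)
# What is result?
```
Trace:
  total=25
  total=25, b=27
  total=25, b=27, x=5
  total=25, b=27, x=5, result=False

Final answer: False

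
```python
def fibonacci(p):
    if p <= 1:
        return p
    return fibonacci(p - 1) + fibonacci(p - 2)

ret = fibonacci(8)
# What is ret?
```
Call trace (a repeated sub-call is expanded the first time; later identical calls just restate its return value):
fibonacci(p=8)
  fibonacci(p=7)
    fibonacci(p=6)
      fibonacci(p=5)
        fibonacci(p=4)
          fibonacci(p=3)
            fibonacci(p=2)
              fibonacci(p=1)
              -> return 1
              fibonacci(p=0)
              -> return 0
            -> return 1
            fibonacci(p=1)
            -> return 1
          -> return 2
          fibonacci(p=2) -> return 1  (same call as traced above)
        -> return 3
        fibonacci(p=3) -> return 2  (same call as traced above)
      -> return 5
      fibonacci(p=4) -> return 3  (same call as traced above)
    -> return 8
    fibonacci(p=5) -> return 5  (same call as traced above)
  -> return 13
  fibonacci(p=6) -> return 8  (same call as traced above)
-> return 21

Final answer: 21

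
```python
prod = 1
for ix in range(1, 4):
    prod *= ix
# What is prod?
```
Trace:
  prod=1
  prod=1, ix=1
  prod=2, ix=2
  prod=6, ix=3

Final answer: 6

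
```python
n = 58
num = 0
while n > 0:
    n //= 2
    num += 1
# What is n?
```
Trace:
  n=58
  n=58, num=0
  n=29, num=1
  n=14, num=2
  n=7, num=3
  n=3, num=4
  n=1, num=5
  n=0, num=6

Final answer: 0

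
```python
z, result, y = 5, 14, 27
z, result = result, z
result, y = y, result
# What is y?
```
Trace:
  z=5, result=14, y=27
  z=14, result=5, y=27
  z=14, result=27, y=5

Final answer: 5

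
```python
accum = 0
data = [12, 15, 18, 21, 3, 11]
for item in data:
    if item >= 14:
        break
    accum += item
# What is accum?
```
Trace:
  accum=0
  accum=12, item=12
  accum=12, item=15

Final answer: 12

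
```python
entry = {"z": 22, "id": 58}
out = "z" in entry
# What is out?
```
Trace:
  entry={'z': 22, 'id': 58}
  entry={'z': 22, 'id': 58}, out=True

Final answer: True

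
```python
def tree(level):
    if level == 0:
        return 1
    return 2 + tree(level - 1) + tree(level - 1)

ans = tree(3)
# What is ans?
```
Call trace (a repeated sub-call is expanded the first time; later identical calls just restate its return value):
tree(level=3)
  tree(level=2)
    tree(level=1)
      tree(level=0)
      -> return 1
      tree(level=0)
      -> return 1
    -> return 4
    tree(level=1) -> return 4  (same call as traced above)
  -> return 10
  tree(level=2) -> return 10  (same call as traced above)
-> return 22

Final answer: 22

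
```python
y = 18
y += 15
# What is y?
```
Trace:
  y=18
  y=33

Final answer: 33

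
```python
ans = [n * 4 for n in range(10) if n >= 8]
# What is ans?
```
Trace:
  n=0
  n=1
  n=2
  n=3
  n=4
  n=5
  n=6
  n=7
  n=8
  n=9
  ans=[32, 36]

Final answer: [32, 36]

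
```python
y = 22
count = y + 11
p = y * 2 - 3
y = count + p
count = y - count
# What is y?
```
Trace:
  y=22
  y=22, count=33
  y=22, count=33, p=41
  y=74, count=33, p=41
  y=74, count=41, p=41

Final answer: 74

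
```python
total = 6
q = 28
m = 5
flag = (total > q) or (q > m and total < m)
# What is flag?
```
Trace:
  total=6
  total=6, q=28
  total=6, q=28, m=5
  total=6, q=28, m=5, flag=False

Final answer: False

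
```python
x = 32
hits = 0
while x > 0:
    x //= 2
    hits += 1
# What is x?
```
Trace:
  x=32
  x=32, hits=0
  x=16, hits=1
  x=8, hits=2
  x=4, hits=3
  x=2, hits=4
  x=1, hits=5
  x=0, hits=6

Final answer: 0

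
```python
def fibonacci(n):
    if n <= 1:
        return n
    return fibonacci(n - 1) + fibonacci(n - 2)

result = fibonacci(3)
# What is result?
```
Call trace:
fibonacci(n=3)
  fibonacci(n=2)
    fibonacci(n=1)
    -> return 1
    fibonacci(n=0)
    -> return 0
  -> return 1
  fibonacci(n=1)
  -> return 1
-> return 2

Final answer: 2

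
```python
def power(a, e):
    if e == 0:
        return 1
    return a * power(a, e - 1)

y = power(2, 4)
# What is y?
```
Call trace:
power(a=2, e=4)
  power(a=2, e=3)
    power(a=2, e=2)
      power(a=2, e=1)
        power(a=2, e=0)
        -> return 1
      -> return 2
    -> return 4
  -> return 8
-> return 16

Final answer: 16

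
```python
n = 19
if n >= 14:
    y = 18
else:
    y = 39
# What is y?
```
Trace:
  n=19
  n=19, y=18

Final answer: 18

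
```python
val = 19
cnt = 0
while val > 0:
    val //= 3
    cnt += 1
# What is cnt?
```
Trace:
  val=19
  val=19, cnt=0
  val=6, cnt=1
  val=2, cnt=2
  val=0, cnt=3

Final answer: 3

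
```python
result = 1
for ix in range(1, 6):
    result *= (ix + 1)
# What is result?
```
Trace:
  result=1
  result=2, ix=1
  result=6, ix=2
  result=24, ix=3
  result=120, ix=4
  result=720, ix=5

Final answer: 720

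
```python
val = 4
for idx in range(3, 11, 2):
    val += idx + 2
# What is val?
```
Trace:
  val=4
  val=9, idx=3
  val=16, idx=5
  val=25, idx=7
  val=36, idx=9

Final answer: 36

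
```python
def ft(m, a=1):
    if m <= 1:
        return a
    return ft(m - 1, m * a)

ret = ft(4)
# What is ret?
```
Call trace:
ft(m=4, a=1)
  ft(m=3, a=4)
    ft(m=2, a=12)
      ft(m=1, a=24)
      -> return 24
    -> return 24
  -> return 24
-> return 24

Final answer: 24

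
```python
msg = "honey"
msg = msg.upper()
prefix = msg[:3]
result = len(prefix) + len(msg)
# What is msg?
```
Trace:
  msg='honey'
  msg='HONEY'
  msg='HONEY', prefix='HON'
  msg='HONEY', prefix='HON', result=8

Final answer: 'HONEY'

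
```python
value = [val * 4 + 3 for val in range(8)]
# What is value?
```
Trace:
  val=0
  val=1
  val=2
  val=3
  val=4
  val=5
  val=6
  val=7
  value=[3, 7, 11, 15, 19, 23, 27, 31]

Final answer: [3, 7, 11, 15, 19, 23, 27, 31]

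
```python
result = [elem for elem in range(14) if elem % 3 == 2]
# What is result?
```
Trace:
  elem=0
  elem=1
  elem=2
  elem=3
  elem=4
  elem=5
  elem=6
  elem=7
  elem=8
  elem=9
  elem=10
  elem=11
  elem=12
  elem=13
  result=[2, 5, 8, 11]

Final answer: [2, 5, 8, 11]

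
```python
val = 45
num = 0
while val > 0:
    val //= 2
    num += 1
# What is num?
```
Trace:
  val=45
  val=45, num=0
  val=22, num=1
  val=11, num=2
  val=5, num=3
  val=2, num=4
  val=1, num=5
  val=0, num=6

Final answer: 6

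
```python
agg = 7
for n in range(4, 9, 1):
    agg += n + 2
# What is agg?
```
Trace:
  agg=7
  agg=13, n=4
  agg=20, n=5
  agg=28, n=6
  agg=37, n=7
  agg=47, n=8

Final answer: 47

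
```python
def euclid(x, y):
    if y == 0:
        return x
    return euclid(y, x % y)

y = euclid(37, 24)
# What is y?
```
Call trace:
euclid(x=37, y=24)
  euclid(x=24, y=13)
    euclid(x=13, y=11)
      euclid(x=11, y=2)
        euclid(x=2, y=1)
          euclid(x=1, y=0)
          -> return 1
        -> return 1
      -> return 1
    -> return 1
  -> return 1
-> return 1

Final answer: 1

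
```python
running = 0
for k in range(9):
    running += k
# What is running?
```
Trace:
  running=0
  running=0, k=0
  running=1, k=1
  running=3, k=2
  running=6, k=3
  running=10, k=4
  running=15, k=5
  running=21, k=6
  running=28, k=7
  running=36, k=8

Final answer: 36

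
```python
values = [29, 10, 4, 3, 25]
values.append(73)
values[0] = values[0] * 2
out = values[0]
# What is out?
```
Trace:
  values=[29, 10, 4, 3, 25]
  values=[29, 10, 4, 3, 25, 73]
  values=[58, 10, 4, 3, 25, 73]
  values=[58, 10, 4, 3, 25, 73], out=58

Final answer: 58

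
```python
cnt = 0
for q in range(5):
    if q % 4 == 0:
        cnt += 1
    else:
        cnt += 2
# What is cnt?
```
Trace:
  cnt=0
  cnt=1, q=0
  cnt=3, q=1
  cnt=5, q=2
  cnt=7, q=3
  cnt=8, q=4

Final answer: 8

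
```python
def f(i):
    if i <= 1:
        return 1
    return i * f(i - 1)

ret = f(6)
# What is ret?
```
Call trace:
f(i=6)
  f(i=5)
    f(i=4)
      f(i=3)
        f(i=2)
          f(i=1)
          -> return 1
        -> return 2
      -> return 6
    -> return 24
  -> return 120
-> return 720

Final answer: 720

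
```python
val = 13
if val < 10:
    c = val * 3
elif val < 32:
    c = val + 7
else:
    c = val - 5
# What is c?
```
Trace:
  val=13
  val=13, c=20

Final answer: 20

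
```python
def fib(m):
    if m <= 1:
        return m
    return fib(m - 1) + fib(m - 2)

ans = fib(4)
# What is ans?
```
Call trace (a repeated sub-call is expanded the first time; later identical calls just restate its return value):
fib(m=4)
  fib(m=3)
    fib(m=2)
      fib(m=1)
      -> return 1
      fib(m=0)
      -> return 0
    -> return 1
    fib(m=1)
    -> return 1
  -> return 2
  fib(m=2) -> return 1  (same call as traced above)
-> return 3

Final answer: 3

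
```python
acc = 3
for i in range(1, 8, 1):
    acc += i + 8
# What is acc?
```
Trace:
  acc=3
  acc=12, i=1
  acc=22, i=2
  acc=33, i=3
  acc=45, i=4
  acc=58, i=5
  acc=72, i=6
  acc=87, i=7

Final answer: 87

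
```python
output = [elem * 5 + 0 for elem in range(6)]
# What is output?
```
Trace:
  elem=0
  elem=1
  elem=2
  elem=3
  elem=4
  elem=5
  output=[0, 5, 10, 15, 20, 25]

Final answer: [0, 5, 10, 15, 20, 25]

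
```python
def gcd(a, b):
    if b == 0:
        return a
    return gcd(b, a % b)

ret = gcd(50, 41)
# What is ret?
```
Call trace:
gcd(a=50, b=41)
  gcd(a=41, b=9)
    gcd(a=9, b=5)
      gcd(a=5, b=4)
        gcd(a=4, b=1)
          gcd(a=1, b=0)
          -> return 1
        -> return 1
      -> return 1
    -> return 1
  -> return 1
-> return 1

Final answer: 1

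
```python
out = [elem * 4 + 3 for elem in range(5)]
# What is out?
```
Trace:
  elem=0
  elem=1
  elem=2
  elem=3
  elem=4
  out=[3, 7, 11, 15, 19]

Final answer: [3, 7, 11, 15, 19]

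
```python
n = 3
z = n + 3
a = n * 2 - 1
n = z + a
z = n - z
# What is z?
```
Trace:
  n=3
  n=3, z=6
  n=3, z=6, a=5
  n=11, z=6, a=5
  n=11, z=5, a=5

Final answer: 5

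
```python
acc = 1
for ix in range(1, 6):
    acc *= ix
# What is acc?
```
Trace:
  acc=1
  acc=1, ix=1
  acc=2, ix=2
  acc=6, ix=3
  acc=24, ix=4
  acc=120, ix=5

Final answer: 120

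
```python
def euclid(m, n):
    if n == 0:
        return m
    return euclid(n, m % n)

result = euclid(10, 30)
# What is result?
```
Call trace:
euclid(m=10, n=30)
  euclid(m=30, n=10)
    euclid(m=10, n=0)
    -> return 10
  -> return 10
-> return 10

Final answer: 10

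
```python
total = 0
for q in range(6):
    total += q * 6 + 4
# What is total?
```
Trace:
  total=0
  total=4, q=0
  total=14, q=1
  total=30, q=2
  total=52, q=3
  total=80, q=4
  total=114, q=5

Final answer: 114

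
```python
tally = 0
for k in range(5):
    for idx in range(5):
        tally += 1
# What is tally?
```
Trace:
  tally=0
  tally=1, k=0, idx=0
  tally=2, k=0, idx=1
  tally=3, k=0, idx=2
  tally=4, k=0, idx=3
  tally=5, k=0, idx=4
  tally=6, k=1, idx=0
  tally=7, k=1, idx=1
  tally=8, k=1, idx=2
  tally=9, k=1, idx=3
  tally=10, k=1, idx=4
  tally=11, k=2, idx=0
  tally=12, k=2, idx=1
  tally=13, k=2, idx=2
  tally=14, k=2, idx=3
  tally=15, k=2, idx=4
  tally=16, k=3, idx=0
  tally=17, k=3, idx=1
  tally=18, k=3, idx=2
  tally=19, k=3, idx=3
  tally=20, k=3, idx=4
  tally=21, k=4, idx=0
  tally=22, k=4, idx=1
  tally=23, k=4, idx=2
  tally=24, k=4, idx=3
  tally=25, k=4, idx=4

Final answer: 25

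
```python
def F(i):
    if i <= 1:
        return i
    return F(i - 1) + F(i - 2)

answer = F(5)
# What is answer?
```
Call trace (a repeated sub-call is expanded the first time; later identical calls just restate its return value):
F(i=5)
  F(i=4)
    F(i=3)
      F(i=2)
        F(i=1)
        -> return 1
        F(i=0)
        -> return 0
      -> return 1
      F(i=1)
      -> return 1
    -> return 2
    F(i=2) -> return 1  (same call as traced above)
  -> return 3
  F(i=3) -> return 2  (same call as traced above)
-> return 5

Final answer: 5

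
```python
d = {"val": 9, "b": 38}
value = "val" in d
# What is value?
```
Trace:
  d={'val': 9, 'b': 38}
  d={'val': 9, 'b': 38}, value=True

Final answer: True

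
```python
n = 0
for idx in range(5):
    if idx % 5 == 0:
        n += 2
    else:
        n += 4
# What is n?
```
Trace:
  n=0
  n=2, idx=0
  n=6, idx=1
  n=10, idx=2
  n=14, idx=3
  n=18, idx=4

Final answer: 18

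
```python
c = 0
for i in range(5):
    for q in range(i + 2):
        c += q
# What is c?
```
Trace:
  c=0
  c=0, i=0, q=0
  c=1, i=0, q=1
  c=1, i=1, q=0
  c=2, i=1, q=1
  c=4, i=1, q=2
  c=4, i=2, q=0
  c=5, i=2, q=1
  c=7, i=2, q=2
  c=10, i=2, q=3
  c=10, i=3, q=0
  c=11, i=3, q=1
  c=13, i=3, q=2
  c=16, i=3, q=3
  c=20, i=3, q=4
  c=20, i=4, q=0
  c=21, i=4, q=1
  c=23, i=4, q=2
  c=26, i=4, q=3
  c=30, i=4, q=4
  c=35, i=4, q=5

Final answer: 35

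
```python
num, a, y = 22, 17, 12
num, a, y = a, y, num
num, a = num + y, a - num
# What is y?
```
Trace:
  num=22, a=17, y=12
  num=17, a=12, y=22
  num=39, a=-5, y=22

Final answer: 22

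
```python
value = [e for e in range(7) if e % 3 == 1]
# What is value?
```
Trace:
  e=0
  e=1
  e=2
  e=3
  e=4
  e=5
  e=6
  value=[1, 4]

Final answer: [1, 4]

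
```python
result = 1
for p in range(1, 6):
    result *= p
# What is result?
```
Trace:
  result=1
  result=1, p=1
  result=2, p=2
  result=6, p=3
  result=24, p=4
  result=120, p=5

Final answer: 120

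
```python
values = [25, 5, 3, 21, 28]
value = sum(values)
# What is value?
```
Trace:
  values=[25, 5, 3, 21, 28]
  values=[25, 5, 3, 21, 28], value=82

Final answer: 82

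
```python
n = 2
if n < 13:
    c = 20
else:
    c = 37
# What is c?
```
Trace:
  n=2
  n=2, c=20

Final answer: 20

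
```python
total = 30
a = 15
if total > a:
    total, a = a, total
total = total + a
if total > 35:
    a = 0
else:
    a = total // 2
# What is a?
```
Trace:
  total=30
  total=30, a=15
  total=15, a=30
  total=45, a=30
  total=45, a=0

Final answer: 0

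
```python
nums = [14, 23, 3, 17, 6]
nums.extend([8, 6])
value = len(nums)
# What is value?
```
Trace:
  nums=[14, 23, 3, 17, 6]
  nums=[14, 23, 3, 17, 6, 8, 6]
  nums=[14, 23, 3, 17, 6, 8, 6], value=7

Final answer: 7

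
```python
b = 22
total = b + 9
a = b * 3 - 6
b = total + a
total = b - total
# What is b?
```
Trace:
  b=22
  b=22, total=31
  b=22, total=31, a=60
  b=91, total=31, a=60
  b=91, total=60, a=60

Final answer: 91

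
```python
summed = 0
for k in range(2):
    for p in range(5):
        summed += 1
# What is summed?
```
Trace:
  summed=0
  summed=1, k=0, p=0
  summed=2, k=0, p=1
  summed=3, k=0, p=2
  summed=4, k=0, p=3
  summed=5, k=0, p=4
  summed=6, k=1, p=0
  summed=7, k=1, p=1
  summed=8, k=1, p=2
  summed=9, k=1, p=3
  summed=10, k=1, p=4

Final answer: 10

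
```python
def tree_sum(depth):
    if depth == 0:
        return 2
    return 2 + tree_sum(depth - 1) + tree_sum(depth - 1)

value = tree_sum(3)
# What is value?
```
Call trace (a repeated sub-call is expanded the first time; later identical calls just restate its return value):
tree_sum(depth=3)
  tree_sum(depth=2)
    tree_sum(depth=1)
      tree_sum(depth=0)
      -> return 2
      tree_sum(depth=0)
      -> return 2
    -> return 6
    tree_sum(depth=1) -> return 6  (same call as traced above)
  -> return 14
  tree_sum(depth=2) -> return 14  (same call as traced above)
-> return 30

Final answer: 30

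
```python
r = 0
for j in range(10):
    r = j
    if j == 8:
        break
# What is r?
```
Trace:
  r=0
  r=0, j=0
  r=1, j=1
  r=2, j=2
  r=3, j=3
  r=4, j=4
  r=5, j=5
  r=6, j=6
  r=7, j=7
  r=8, j=8

Final answer: 8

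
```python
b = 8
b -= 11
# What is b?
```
Trace:
  b=8
  b=-3

Final answer: -3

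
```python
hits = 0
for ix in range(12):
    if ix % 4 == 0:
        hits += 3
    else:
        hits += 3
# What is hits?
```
Trace:
  hits=0
  hits=3, ix=0
  hits=6, ix=1
  hits=9, ix=2
  hits=12, ix=3
  hits=15, ix=4
  hits=18, ix=5
  hits=21, ix=6
  hits=24, ix=7
  hits=27, ix=8
  hits=30, ix=9
  hits=33, ix=10
  hits=36, ix=11

Final answer: 36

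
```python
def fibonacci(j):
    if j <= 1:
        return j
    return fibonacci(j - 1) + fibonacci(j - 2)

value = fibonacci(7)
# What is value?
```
Call trace (a repeated sub-call is expanded the first time; later identical calls just restate its return value):
fibonacci(j=7)
  fibonacci(j=6)
    fibonacci(j=5)
      fibonacci(j=4)
        fibonacci(j=3)
          fibonacci(j=2)
            fibonacci(j=1)
            -> return 1
            fibonacci(j=0)
            -> return 0
          -> return 1
          fibonacci(j=1)
          -> return 1
        -> return 2
        fibonacci(j=2) -> return 1  (same call as traced above)
      -> return 3
      fibonacci(j=3) -> return 2  (same call as traced above)
    -> return 5
    fibonacci(j=4) -> return 3  (same call as traced above)
  -> return 8
  fibonacci(j=5) -> return 5  (same call as traced above)
-> return 13

Final answer: 13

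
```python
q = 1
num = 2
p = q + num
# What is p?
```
Trace:
  q=1
  q=1, num=2
  q=1, num=2, p=3

Final answer: 3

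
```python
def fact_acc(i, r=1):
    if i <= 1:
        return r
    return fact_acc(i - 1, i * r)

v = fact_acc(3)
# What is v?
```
Call trace:
fact_acc(i=3, r=1)
  fact_acc(i=2, r=3)
    fact_acc(i=1, r=6)
    -> return 6
  -> return 6
-> return 6

Final answer: 6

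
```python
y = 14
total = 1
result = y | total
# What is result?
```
Trace:
  y=14
  y=14, total=1
  y=14, total=1, result=15

Final answer: 15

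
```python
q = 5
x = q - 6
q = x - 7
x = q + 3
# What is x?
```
Trace:
  q=5
  q=5, x=-1
  q=-8, x=-1
  q=-8, x=-5

Final answer: -5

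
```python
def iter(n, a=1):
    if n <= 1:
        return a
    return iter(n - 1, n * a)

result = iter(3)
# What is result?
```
Call trace:
iter(n=3, a=1)
  iter(n=2, a=3)
    iter(n=1, a=6)
    -> return 6
  -> return 6
-> return 6

Final answer: 6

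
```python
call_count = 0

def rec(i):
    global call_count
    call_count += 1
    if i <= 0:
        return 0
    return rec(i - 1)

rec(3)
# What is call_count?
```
Call trace:
rec(i=3)
  rec(i=2)
    rec(i=1)
      rec(i=0)
      -> return 0
    -> return 0
  -> return 0
-> return 0

call_count is incremented once per call. rec is entered once for each i = 3, 2, 1, 0 (the i <= 0 call returns without recursing), i.e. 3 + 1 calls.
call_count = 4

Final answer: 4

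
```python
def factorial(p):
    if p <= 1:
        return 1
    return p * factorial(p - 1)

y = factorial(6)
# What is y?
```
Call trace:
factorial(p=6)
  factorial(p=5)
    factorial(p=4)
      factorial(p=3)
        factorial(p=2)
          factorial(p=1)
          -> return 1
        -> return 2
      -> return 6
    -> return 24
  -> return 120
-> return 720

Final answer: 720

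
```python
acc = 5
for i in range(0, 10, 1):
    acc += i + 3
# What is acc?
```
Trace:
  acc=5
  acc=8, i=0
  acc=12, i=1
  acc=17, i=2
  acc=23, i=3
  acc=30, i=4
  acc=38, i=5
  acc=47, i=6
  acc=57, i=7
  acc=68, i=8
  acc=80, i=9

Final answer: 80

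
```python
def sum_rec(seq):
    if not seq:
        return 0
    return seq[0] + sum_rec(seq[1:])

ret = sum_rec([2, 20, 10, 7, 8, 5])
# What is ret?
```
Call trace:
sum_rec(seq=[2, 20, 10, 7, 8, 5])
  sum_rec(seq=[20, 10, 7, 8, 5])
    sum_rec(seq=[10, 7, 8, 5])
      sum_rec(seq=[7, 8, 5])
        sum_rec(seq=[8, 5])
          sum_rec(seq=[5])
            sum_rec(seq=[])
            -> return 0
          -> return 5
        -> return 13
      -> return 20
    -> return 30
  -> return 50
-> return 52

Final answer: 52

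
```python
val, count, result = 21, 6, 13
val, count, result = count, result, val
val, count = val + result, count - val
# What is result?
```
Trace:
  val=21, count=6, result=13
  val=6, count=13, result=21
  val=27, count=7, result=21

Final answer: 21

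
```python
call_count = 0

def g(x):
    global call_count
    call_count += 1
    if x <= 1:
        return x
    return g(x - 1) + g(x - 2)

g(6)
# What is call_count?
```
Call trace (a repeated sub-call is expanded the first time; later identical calls just restate its return value):
g(x=6)
  g(x=5)
    g(x=4)
      g(x=3)
        g(x=2)
          g(x=1)
          -> return 1
          g(x=0)
          -> return 0
        -> return 1
        g(x=1)
        -> return 1
      -> return 2
      g(x=2) -> return 1  (same call as traced above)
    -> return 3
    g(x=3) -> return 2  (same call as traced above)
  -> return 5
  g(x=4) -> return 3  (same call as traced above)
-> return 8

call_count is incremented once per call, so count the calls in each subtree. Let C(x) = number of calls made by g(x).
C(0) = C(1) = 1 (base case, no recursion); C(x) = 1 + C(x - 1) + C(x - 2) otherwise.
C(2) = 1 + C(1) + C(0) = 1 + 1 + 1 = 3
C(3) = 1 + C(2) + C(1) = 1 + 3 + 1 = 5
C(4) = 1 + C(3) + C(2) = 1 + 5 + 3 = 9
C(5) = 1 + C(4) + C(3) = 1 + 9 + 5 = 15
C(6) = 1 + C(5) + C(4) = 1 + 15 + 9 = 25
call_count = C(6) = 25

Final answer: 25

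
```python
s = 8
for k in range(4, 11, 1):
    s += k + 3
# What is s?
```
Trace:
  s=8
  s=15, k=4
  s=23, k=5
  s=32, k=6
  s=42, k=7
  s=53, k=8
  s=65, k=9
  s=78, k=10

Final answer: 78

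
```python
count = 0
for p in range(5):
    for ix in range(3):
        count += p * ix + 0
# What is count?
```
Trace:
  count=0
  count=0, p=0, ix=0
  count=0, p=0, ix=1
  count=0, p=0, ix=2
  count=0, p=1, ix=0
  count=1, p=1, ix=1
  count=3, p=1, ix=2
  count=3, p=2, ix=0
  count=5, p=2, ix=1
  count=9, p=2, ix=2
  count=9, p=3, ix=0
  count=12, p=3, ix=1
  count=18, p=3, ix=2
  count=18, p=4, ix=0
  count=22, p=4, ix=1
  count=30, p=4, ix=2

Final answer: 30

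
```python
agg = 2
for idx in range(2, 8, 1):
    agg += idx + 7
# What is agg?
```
Trace:
  agg=2
  agg=11, idx=2
  agg=21, idx=3
  agg=32, idx=4
  agg=44, idx=5
  agg=57, idx=6
  agg=71, idx=7

Final answer: 71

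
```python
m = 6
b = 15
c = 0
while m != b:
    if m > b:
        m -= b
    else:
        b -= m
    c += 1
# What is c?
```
Trace:
  m=6
  m=6, b=15
  m=6, b=15, c=0
  m=6, b=9, c=1
  m=6, b=3, c=2
  m=3, b=3, c=3

Final answer: 3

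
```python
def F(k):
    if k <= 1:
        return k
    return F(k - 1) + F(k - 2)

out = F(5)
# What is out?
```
Call trace (a repeated sub-call is expanded the first time; later identical calls just restate its return value):
F(k=5)
  F(k=4)
    F(k=3)
      F(k=2)
        F(k=1)
        -> return 1
        F(k=0)
        -> return 0
      -> return 1
      F(k=1)
      -> return 1
    -> return 2
    F(k=2) -> return 1  (same call as traced above)
  -> return 3
  F(k=3) -> return 2  (same call as traced above)
-> return 5

Final answer: 5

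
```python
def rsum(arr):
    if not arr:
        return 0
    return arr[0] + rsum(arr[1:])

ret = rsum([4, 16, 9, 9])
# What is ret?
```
Call trace:
rsum(arr=[4, 16, 9, 9])
  rsum(arr=[16, 9, 9])
    rsum(arr=[9, 9])
      rsum(arr=[9])
        rsum(arr=[])
        -> return 0
      -> return 9
    -> return 18
  -> return 34
-> return 38

Final answer: 38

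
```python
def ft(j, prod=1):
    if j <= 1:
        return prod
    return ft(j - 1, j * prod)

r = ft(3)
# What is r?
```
Call trace:
ft(j=3, prod=1)
  ft(j=2, prod=3)
    ft(j=1, prod=6)
    -> return 6
  -> return 6
-> return 6

Final answer: 6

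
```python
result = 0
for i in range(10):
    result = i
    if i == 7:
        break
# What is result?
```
Trace:
  result=0
  result=0, i=0
  result=1, i=1
  result=2, i=2
  result=3, i=3
  result=4, i=4
  result=5, i=5
  result=6, i=6
  result=7, i=7

Final answer: 7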